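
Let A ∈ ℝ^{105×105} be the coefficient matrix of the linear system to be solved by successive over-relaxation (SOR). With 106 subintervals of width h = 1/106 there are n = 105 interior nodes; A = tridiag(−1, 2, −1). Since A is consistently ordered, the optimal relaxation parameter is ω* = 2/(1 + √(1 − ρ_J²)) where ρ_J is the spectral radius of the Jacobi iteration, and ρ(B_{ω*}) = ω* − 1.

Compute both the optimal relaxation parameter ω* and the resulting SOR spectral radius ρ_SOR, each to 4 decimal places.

½·tridiag(1,0,1) at n=105: λ_k = cos(kπ/106); max |λ| at k=1 ⇒ ρ_J = cos(π/106) ≈ 0.9996.
root = sin(π/106) = 0.02963  (since 1−cos² = sin²).
ω* = 2/(1+0.02963) = 1.9424
At ω = 1.9424 every |λ(B_ω)| = ω−1, so ρ_SOR = 0.9424.

ω* = 1.9424, ρ_SOR = 0.9424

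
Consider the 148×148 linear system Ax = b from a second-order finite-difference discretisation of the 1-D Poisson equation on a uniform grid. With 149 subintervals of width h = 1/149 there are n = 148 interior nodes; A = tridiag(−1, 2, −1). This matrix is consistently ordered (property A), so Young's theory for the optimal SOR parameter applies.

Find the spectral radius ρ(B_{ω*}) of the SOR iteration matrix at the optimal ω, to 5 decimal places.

ρ_SOR = 0.95870

With n=148, ρ(Jacobi) = cos(π/149) = 0.99978.
√(1−ρ_J²) simplifies to sin(π/149) = 0.021083.
Then 2/(1+√(1−ρ_J²)) = 2/(1+0.021083); ω* = 2/1.021083 = 1.95870.
At ω = 1.95870 every |λ(B_ω)| = ω−1, so ρ_SOR = 0.95870.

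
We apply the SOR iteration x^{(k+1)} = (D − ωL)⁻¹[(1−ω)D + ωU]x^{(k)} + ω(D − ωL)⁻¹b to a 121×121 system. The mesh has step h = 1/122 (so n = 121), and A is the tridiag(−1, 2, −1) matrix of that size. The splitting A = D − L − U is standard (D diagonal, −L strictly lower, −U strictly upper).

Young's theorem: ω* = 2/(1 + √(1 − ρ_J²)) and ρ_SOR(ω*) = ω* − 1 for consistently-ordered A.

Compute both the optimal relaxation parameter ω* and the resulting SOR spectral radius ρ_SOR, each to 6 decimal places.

ω* = 1.949797, ρ_SOR = 0.949797

B_J for the 121×121 system has eigenvalues cos(kπ/122); ρ_J = cos(π/122) = 0.999668.
√(1−ρ_J²) = |sin(π/122)| = 0.0257479
ω* = 2 / (1 + 0.0257479) = 2 / 1.0257479 ≈ 1.949797.
[ρ_SOR] ω* − 1 = 0.949797.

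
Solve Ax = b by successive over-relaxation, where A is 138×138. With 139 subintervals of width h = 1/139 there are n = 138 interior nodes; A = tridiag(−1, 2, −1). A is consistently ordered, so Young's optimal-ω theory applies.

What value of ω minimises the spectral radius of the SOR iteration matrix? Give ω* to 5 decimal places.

ω* = 1.95580

n=138: λ(B_J) = 1 − λ(A)/2 = cos(kπ/139); k=1 gives ρ_J = 0.99974.
root = sin(π/139) = 0.022599  (since 1−cos² = sin²).
So ω* = 2/1.022599 = 1.95580 (Young).
ρ(B_{ω*}) = ω*−1 = 0.95580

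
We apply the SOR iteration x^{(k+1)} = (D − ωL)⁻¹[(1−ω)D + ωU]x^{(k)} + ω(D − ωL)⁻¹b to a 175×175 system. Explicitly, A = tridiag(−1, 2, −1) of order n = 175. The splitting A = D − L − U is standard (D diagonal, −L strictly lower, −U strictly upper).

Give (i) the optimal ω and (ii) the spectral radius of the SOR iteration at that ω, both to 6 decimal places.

With n=175, ρ(Jacobi) = cos(π/176) = 0.999841.
1 − cos²(π/176) = sin²(π/176) ⇒ √(1−ρ_J²) = sin(π/176) = 0.0178490.
ω* = 2 / (1 + 0.0178490) = 2 / 1.0178490 ≈ 1.964928.
ρ_SOR = ω* − 1 ≈ 0.964928.

ω* = 1.964928, ρ_SOR = 0.964928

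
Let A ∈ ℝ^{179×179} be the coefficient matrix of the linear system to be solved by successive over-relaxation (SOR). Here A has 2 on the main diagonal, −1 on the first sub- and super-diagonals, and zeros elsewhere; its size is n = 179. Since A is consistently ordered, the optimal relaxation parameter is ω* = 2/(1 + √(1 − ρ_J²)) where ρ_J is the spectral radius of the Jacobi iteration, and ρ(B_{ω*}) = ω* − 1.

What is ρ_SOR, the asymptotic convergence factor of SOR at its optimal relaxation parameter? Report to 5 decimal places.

ρ_SOR = 0.96569

n=179: λ(B_J) = 1 − λ(A)/2 = cos(kπ/180); k=1 gives ρ_J = 0.99985.
root = sin(π/180) = 0.017452  (since 1−cos² = sin²).
Young: ω* = 2/(1+√(1−ρ_J²)) = 2/(1+0.017452) = 2/1.017452 = 1.96569.
At ω = 1.96569 every |λ(B_ω)| = ω−1, so ρ_SOR = 0.96569.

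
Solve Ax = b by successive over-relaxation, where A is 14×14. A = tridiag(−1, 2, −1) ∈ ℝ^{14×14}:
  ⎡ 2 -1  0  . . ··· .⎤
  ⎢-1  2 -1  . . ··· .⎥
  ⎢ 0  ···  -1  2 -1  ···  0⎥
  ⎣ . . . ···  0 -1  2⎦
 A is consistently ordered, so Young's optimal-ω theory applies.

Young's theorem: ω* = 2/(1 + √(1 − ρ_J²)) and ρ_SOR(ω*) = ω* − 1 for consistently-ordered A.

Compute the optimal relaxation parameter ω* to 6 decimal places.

ω* = 1.655750

With n=14, ρ(Jacobi) = cos(π/15) = 0.978148.
√(1 − cos²(π/15)) = sin(π/15) ≈ 0.2079117.
ω* = 2/(1 + 0.2079117) = 2/1.2079117 = 1.655750.
ρ(B_{ω*}) = ω*−1 = 0.655750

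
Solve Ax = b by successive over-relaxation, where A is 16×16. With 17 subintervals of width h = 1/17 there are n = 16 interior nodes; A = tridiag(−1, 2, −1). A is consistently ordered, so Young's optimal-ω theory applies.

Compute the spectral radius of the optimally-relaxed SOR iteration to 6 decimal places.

ρ_SOR = 0.689547

n=16: λ(B_J) = 1 − λ(A)/2 = cos(kπ/17); k=1 gives ρ_J = 0.982973.
√(1−ρ_J²) = |sin(π/17)| = 0.1837495
ω* = 2/(1+0.1837495) = 1.689547
ρ(B_{ω*}) = ω*−1 = 0.689547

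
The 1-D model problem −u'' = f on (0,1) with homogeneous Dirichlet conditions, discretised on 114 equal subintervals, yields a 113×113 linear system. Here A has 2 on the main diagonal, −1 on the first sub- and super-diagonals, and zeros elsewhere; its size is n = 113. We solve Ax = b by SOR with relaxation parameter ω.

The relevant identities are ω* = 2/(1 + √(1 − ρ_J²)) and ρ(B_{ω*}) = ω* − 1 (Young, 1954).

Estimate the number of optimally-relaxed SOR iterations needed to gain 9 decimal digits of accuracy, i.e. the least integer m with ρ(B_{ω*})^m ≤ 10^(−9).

With n=113, ρ(Jacobi) = cos(π/114) = 0.9996203.
root = sin(π/114) = 0.0275543  (since 1−cos² = sin²).
ω* = 2/(1+0.0275543) = 1.9463692
ρ_SOR = ω* − 1 ≈ 0.9463692.
m ≥ 9·ln10 / (−ln 0.9463692) = 375.950; smallest integer m = 376.

m = 376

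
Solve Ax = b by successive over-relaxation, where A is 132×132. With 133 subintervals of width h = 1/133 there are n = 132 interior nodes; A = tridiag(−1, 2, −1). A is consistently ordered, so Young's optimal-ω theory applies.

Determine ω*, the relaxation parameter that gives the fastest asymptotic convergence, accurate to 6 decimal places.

With n=132, ρ(Jacobi) = cos(π/133) = 0.999721.
√(1 − cos²(π/133)) = sin(π/133) ≈ 0.0236188.
ω* = 2/(1+0.0236188) = 1.953852
and ρ(B_{ω*}) = 1.953852 − 1 = 0.953852.

ω* = 1.953852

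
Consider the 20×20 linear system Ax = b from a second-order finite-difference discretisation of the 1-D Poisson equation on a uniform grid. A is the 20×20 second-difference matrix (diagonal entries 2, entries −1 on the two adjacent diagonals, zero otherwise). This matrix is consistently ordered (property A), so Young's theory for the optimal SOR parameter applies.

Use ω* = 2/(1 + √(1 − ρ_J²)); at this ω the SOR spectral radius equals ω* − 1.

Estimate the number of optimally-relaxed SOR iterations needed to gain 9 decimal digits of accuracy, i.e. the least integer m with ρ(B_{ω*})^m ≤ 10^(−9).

m = 70

½·tridiag(1,0,1) at n=20: λ_k = cos(kπ/21); max |λ| at k=1 ⇒ ρ_J = cos(π/21) ≈ 0.9888308.
√(1−ρ_J²) simplifies to sin(π/21) = 0.1490423.
[ω*] 2 ÷ (1 + 0.1490423) = 2 ÷ 1.1490423 = 1.7405800.
ρ_SOR = ω* − 1 = 1.7405800 − 1 = 0.7405800.
For 9 digits: m = 9·ln10 / (−ln 0.7405800) = 20.7233/0.300322 = 69.004; round up → m = 70.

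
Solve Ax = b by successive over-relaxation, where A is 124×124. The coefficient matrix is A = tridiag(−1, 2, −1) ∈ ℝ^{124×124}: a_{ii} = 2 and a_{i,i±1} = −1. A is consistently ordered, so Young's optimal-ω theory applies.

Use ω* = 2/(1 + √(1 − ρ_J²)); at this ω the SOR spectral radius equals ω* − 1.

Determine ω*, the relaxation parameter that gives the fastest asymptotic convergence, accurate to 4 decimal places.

B_J for the 124×124 system has eigenvalues cos(kπ/125); ρ_J = cos(π/125) = 0.9997.
√(1−ρ_J²) = |sin(π/125)| = 0.02513
ω* = 2 / (1 + 0.02513) = 2 / 1.02513 ≈ 1.9510.
ρ_SOR = ω* − 1 ≈ 0.9510.

ω* = 1.9510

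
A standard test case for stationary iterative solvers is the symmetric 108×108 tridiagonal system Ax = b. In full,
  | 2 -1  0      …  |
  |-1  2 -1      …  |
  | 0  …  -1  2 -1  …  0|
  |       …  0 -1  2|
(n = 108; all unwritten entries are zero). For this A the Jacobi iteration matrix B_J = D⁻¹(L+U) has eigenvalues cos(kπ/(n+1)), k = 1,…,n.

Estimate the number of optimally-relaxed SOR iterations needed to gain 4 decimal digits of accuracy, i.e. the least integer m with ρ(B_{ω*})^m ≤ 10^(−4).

m = 160

ρ_J = max_k |cos(kπ/109)| = cos(π/109) = 0.9995847
√(1−ρ_J²) = |sin(π/109)| = 0.0288180
ω* = 2 / (1 + 0.0288180) = 2 / 1.0288180 ≈ 1.9439784.
ρ_SOR = ω* − 1 ≈ 0.9439784.
4·ln10 = 9.21034; −ln(0.9439784) = 0.057652; m = ⌈9.21034/0.057652⌉ = ⌈159.758⌉ = 160.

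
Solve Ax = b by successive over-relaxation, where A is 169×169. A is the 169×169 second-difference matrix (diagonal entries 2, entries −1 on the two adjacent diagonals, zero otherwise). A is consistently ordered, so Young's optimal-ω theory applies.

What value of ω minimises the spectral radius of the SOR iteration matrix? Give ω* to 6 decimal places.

n=169: λ(B_J) = 1 − λ(A)/2 = cos(kπ/170); k=1 gives ρ_J = 0.999829.
root = sin(π/170) = 0.0184789  (since 1−cos² = sin²).
[ω*] 2 ÷ (1 + 0.0184789) = 2 ÷ 1.0184789 = 1.963713.
ρ(B_{ω*}) = ω*−1 = 0.963713

ω* = 1.963713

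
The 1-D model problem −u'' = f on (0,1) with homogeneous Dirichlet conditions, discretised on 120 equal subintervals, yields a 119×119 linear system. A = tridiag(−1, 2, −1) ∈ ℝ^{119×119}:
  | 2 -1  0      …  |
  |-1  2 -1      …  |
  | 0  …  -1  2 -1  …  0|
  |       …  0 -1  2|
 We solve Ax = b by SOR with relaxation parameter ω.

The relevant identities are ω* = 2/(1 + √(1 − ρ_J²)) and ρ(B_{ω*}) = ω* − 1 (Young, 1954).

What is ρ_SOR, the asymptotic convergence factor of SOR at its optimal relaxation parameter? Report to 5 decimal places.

ρ_SOR = 0.94898

n=119: λ(B_J) = 1 − λ(A)/2 = cos(kπ/120); k=1 gives ρ_J = 0.99966.
√(1−ρ_J²) = |sin(π/120)| = 0.026177
So ω* = 2/1.026177 = 1.94898 (Young).
ρ(B_{ω*}) = ω*−1 = 0.94898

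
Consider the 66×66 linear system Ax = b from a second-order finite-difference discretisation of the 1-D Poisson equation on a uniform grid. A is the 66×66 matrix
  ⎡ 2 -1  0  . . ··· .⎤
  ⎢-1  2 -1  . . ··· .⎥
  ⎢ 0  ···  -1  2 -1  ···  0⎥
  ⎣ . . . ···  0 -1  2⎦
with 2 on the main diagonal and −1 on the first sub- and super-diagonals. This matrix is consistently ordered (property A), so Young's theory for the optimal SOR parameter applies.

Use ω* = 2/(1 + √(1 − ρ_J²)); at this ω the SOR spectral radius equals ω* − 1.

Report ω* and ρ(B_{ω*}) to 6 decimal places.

ρ_J = max_k |cos(kπ/67)| = cos(π/67) = 0.998901
1 − cos²(π/67) = sin²(π/67) ⇒ √(1−ρ_J²) = sin(π/67) = 0.0468723.
ω* = 2/(1+0.0468723) = 1.910453
At ω = 1.910453 every |λ(B_ω)| = ω−1, so ρ_SOR = 0.910453.

ω* = 1.910453, ρ_SOR = 0.910453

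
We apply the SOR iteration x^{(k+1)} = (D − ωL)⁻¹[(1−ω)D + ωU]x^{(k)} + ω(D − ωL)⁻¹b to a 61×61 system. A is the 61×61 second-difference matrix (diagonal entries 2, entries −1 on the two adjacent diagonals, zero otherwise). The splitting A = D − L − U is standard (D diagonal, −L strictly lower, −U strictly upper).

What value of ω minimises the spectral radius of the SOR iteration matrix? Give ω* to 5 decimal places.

ω* = 1.90359

spectrum of D⁻¹(L+U) = {cos(kπ/62) : 1≤k≤61}; ρ_J = cos(π/62) = 0.99872.
√(1−ρ_J²) simplifies to sin(π/62) = 0.050649.
Then 2/(1+√(1−ρ_J²)) = 2/(1+0.050649); ω* = 2/1.050649 = 1.90359.
ρ_SOR = ω* − 1 = 1.90359 − 1 = 0.90359.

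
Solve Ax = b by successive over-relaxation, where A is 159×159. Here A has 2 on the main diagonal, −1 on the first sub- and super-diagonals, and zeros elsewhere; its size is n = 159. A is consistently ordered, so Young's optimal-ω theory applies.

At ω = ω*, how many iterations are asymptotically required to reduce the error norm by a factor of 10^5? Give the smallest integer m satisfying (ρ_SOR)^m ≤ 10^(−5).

m = 294

B_J for the 159×159 system has eigenvalues cos(kπ/160); ρ_J = cos(π/160) = 0.9998072.
1 − cos²(π/160) = sin²(π/160) ⇒ √(1−ρ_J²) = sin(π/160) = 0.0196337.
[ω*] 2 ÷ (1 + 0.0196337) = 2 ÷ 1.0196337 = 1.9614887.
At ω = 1.9614887 every |λ(B_ω)| = ω−1, so ρ_SOR = 0.9614887.
Need (0.9614887)^m ≤ 10^(−5): m ≥ 5·ln10/|ln 0.9614887| = 11.5129/0.0392725 = 293.154 ⇒ m = 294.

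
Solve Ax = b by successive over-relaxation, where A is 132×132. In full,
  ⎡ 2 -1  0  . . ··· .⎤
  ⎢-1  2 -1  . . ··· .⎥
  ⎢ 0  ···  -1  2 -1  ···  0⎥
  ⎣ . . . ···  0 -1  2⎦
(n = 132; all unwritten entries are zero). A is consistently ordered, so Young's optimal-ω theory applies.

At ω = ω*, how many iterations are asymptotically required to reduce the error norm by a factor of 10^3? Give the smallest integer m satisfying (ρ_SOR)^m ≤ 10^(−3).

n=132: λ(B_J) = 1 − λ(A)/2 = cos(kπ/133); k=1 gives ρ_J = 0.9997210.
√(1−ρ_J²) simplifies to sin(π/133) = 0.0236188.
ω* = 2/(1+0.0236188) = 1.9538524
[ρ_SOR] ω* − 1 = 0.9538524.
ρ_SOR^m ≤ 10^(−3) ⇔ m ≥ 3·ln10/(−ln 0.9538524) = 6.90776/0.0472463 = 146.207; m = ⌈146.207⌉ = 147.

m = 147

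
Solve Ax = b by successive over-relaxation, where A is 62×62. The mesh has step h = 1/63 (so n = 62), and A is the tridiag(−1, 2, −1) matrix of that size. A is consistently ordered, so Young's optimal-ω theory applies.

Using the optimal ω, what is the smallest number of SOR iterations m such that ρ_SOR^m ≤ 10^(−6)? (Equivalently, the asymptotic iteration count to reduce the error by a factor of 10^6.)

m = 139

With n=62, ρ(Jacobi) = cos(π/63) = 0.9987569.
√(1−ρ_J²) = |sin(π/63)| = 0.0498459
So ω* = 2/1.0498459 = 1.9050415 (Young).
and ρ(B_{ω*}) = 1.9050415 − 1 = 0.9050415.
(0.9050415)^m ≤ 10^{−6}  ⇒  m·ln(0.9050415) ≤ −6·ln10  ⇒  m ≥ 138.467  ⇒  m = 139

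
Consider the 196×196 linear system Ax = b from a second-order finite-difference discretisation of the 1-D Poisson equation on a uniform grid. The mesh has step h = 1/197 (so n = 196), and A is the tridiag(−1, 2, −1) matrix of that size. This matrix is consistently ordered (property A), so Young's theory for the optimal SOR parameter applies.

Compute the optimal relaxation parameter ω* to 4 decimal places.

n=196: λ(B_J) = 1 − λ(A)/2 = cos(kπ/197); k=1 gives ρ_J = 0.9999.
√(1−ρ_J²) = |sin(π/197)| = 0.01595
ω* = 2/(1 + 0.01595) = 2/1.01595 = 1.9686.
and ρ(B_{ω*}) = 1.9686 − 1 = 0.9686.

ω* = 1.9686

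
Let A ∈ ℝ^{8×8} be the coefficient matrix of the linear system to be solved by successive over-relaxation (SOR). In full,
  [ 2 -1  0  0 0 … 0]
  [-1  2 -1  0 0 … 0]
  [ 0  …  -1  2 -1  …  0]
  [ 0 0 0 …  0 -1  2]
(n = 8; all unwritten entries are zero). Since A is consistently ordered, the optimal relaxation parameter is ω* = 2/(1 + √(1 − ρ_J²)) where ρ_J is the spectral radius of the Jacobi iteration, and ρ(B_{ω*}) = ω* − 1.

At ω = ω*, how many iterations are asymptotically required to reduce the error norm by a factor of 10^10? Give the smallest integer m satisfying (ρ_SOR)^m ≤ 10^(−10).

m = 33

B_J for the 8×8 system has eigenvalues cos(kπ/9); ρ_J = cos(π/9) = 0.9396926.
1 − cos²(π/9) = sin²(π/9) ⇒ √(1−ρ_J²) = sin(π/9) = 0.3420201.
So ω* = 2/1.3420201 = 1.4902906 (Young).
Hence ρ(B_{ω*}) = 1.4902906 − 1 = 0.4902906.
10·ln10 = 23.0259; −ln(0.4902906) = 0.712757; m = ⌈23.0259/0.712757⌉ = ⌈32.305⌉ = 33.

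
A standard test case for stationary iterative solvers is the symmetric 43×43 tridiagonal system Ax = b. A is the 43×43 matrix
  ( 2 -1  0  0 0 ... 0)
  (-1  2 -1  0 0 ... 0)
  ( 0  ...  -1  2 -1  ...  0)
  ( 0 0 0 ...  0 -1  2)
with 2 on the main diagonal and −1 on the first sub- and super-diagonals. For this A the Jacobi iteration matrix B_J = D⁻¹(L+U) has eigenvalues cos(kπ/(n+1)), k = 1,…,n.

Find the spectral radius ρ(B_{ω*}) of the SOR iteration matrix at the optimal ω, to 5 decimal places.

[ρ_J] n=43: ρ(B_J) = cos(π/(n+1)) = cos(π/44) = 0.99745.
√(1−ρ_J²) simplifies to sin(π/44) = 0.071339.
ω* = 2 / (1 + 0.071339) = 2 / 1.071339 ≈ 1.86682.
ρ_SOR = ω* − 1 ≈ 0.86682.

ρ_SOR = 0.86682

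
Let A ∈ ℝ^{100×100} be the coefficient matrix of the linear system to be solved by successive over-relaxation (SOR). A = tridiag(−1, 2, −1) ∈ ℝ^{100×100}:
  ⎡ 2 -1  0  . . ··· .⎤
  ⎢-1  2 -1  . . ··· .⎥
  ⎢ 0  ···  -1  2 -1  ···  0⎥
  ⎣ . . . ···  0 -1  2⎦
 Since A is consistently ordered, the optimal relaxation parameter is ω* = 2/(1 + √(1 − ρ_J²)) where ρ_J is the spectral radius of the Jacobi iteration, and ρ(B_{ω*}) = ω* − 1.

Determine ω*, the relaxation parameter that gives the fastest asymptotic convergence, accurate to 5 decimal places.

spectrum of D⁻¹(L+U) = {cos(kπ/101) : 1≤k≤100}; ρ_J = cos(π/101) = 0.99952.
√(1 − cos²(π/101)) = sin(π/101) ≈ 0.031100.
[ω*] 2 ÷ (1 + 0.031100) = 2 ÷ 1.031100 = 1.93968.
At ω = 1.93968 every |λ(B_ω)| = ω−1, so ρ_SOR = 0.93968.

ω* = 1.93968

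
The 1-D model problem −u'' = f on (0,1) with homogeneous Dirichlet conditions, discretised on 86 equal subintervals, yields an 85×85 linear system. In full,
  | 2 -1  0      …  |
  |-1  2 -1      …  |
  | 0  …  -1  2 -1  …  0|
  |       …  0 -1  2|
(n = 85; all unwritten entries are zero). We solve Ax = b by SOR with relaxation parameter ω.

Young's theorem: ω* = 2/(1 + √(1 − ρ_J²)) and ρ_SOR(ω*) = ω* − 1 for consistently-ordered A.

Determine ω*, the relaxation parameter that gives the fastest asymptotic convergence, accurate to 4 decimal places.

ω* = 1.9295

B_J for the 85×85 system has eigenvalues cos(kπ/86); ρ_J = cos(π/86) = 0.9993.
√(1−ρ_J²) = |sin(π/86)| = 0.03652
ω* = 2 / (1 + 0.03652) = 2 / 1.03652 ≈ 1.9295.
and ρ(B_{ω*}) = 1.9295 − 1 = 0.9295.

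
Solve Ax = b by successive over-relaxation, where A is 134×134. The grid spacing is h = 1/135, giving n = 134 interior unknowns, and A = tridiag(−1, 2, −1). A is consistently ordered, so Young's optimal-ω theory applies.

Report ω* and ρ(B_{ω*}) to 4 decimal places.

B_J for the 134×134 system has eigenvalues cos(kπ/135); ρ_J = cos(π/135) = 0.9997.
√(1−ρ_J²) simplifies to sin(π/135) = 0.02327.
Then 2/(1+√(1−ρ_J²)) = 2/(1+0.02327); ω* = 2/1.02327 = 1.9545.
[ρ_SOR] ω* − 1 = 0.9545.

ω* = 1.9545, ρ_SOR = 0.9545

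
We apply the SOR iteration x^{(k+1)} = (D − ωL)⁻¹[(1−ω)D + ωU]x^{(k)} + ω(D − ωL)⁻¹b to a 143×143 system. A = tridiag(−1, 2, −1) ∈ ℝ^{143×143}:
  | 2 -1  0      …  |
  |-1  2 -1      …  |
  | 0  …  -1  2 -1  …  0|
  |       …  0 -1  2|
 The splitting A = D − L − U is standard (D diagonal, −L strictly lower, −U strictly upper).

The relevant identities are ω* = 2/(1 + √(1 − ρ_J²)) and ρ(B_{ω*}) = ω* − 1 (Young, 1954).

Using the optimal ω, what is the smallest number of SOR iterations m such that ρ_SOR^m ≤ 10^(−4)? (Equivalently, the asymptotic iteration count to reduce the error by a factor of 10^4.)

m = 212

With n=143, ρ(Jacobi) = cos(π/144) = 0.9997620.
√(1−ρ_J²) = |sin(π/144)| = 0.0218149
ω* = 2/(1+0.0218149) = 1.9573017
ρ(B_{ω*}) = ω*−1 = 0.9573017
ρ_SOR^m ≤ 10^(−4) ⇔ m ≥ 4·ln10/(−ln 0.9573017) = 9.21034/0.0436367 = 211.069; m = ⌈211.069⌉ = 212.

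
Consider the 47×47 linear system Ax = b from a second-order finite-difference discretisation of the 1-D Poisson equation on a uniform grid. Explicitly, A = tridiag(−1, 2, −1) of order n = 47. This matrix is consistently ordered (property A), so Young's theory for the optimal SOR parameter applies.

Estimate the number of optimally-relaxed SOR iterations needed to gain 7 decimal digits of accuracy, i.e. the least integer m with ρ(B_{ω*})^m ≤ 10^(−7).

With n=47, ρ(Jacobi) = cos(π/48) = 0.9978589.
1 − cos²(π/48) = sin²(π/48) ⇒ √(1−ρ_J²) = sin(π/48) = 0.0654031.
ω* = 2 / (1 + 0.0654031) = 2 / 1.0654031 ≈ 1.8772237.
[ρ_SOR] ω* − 1 = 0.8772237.
For 7 digits: m = 7·ln10 / (−ln 0.8772237) = 16.1181/0.130993 = 123.046; round up → m = 124.

m = 124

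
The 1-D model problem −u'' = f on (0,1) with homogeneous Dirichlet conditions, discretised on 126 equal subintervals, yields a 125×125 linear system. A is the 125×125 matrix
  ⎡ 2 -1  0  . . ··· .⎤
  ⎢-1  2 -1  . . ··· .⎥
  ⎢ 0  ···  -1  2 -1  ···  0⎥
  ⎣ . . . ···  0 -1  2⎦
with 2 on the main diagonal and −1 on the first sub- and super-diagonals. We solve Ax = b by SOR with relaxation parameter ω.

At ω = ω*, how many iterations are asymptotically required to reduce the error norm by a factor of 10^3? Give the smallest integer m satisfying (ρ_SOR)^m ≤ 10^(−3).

[ρ_J] n=125: ρ(B_J) = cos(π/(n+1)) = cos(π/126) = 0.9996892.
√(1−ρ_J²) simplifies to sin(π/126) = 0.0249307.
ω* = 2/(1+0.0249307) = 1.9513514
At ω = 1.9513514 every |λ(B_ω)| = ω−1, so ρ_SOR = 0.9513514.
m ≥ 3·ln10 / (−ln 0.9513514) = 138.510; smallest integer m = 139.

m = 139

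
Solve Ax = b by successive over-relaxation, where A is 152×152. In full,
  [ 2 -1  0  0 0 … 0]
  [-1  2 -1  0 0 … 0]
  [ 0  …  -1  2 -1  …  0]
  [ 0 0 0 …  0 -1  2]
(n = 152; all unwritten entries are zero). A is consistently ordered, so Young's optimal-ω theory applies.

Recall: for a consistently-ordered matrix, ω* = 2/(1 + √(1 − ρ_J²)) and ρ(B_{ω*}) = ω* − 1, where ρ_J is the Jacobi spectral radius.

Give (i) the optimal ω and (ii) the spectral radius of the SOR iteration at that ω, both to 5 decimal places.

ω* = 1.95976, ρ_SOR = 0.95976

B_J for the 152×152 system has eigenvalues cos(kπ/153); ρ_J = cos(π/153) = 0.99979.
1 − cos²(π/153) = sin²(π/153) ⇒ √(1−ρ_J²) = sin(π/153) = 0.020532.
So ω* = 2/1.020532 = 1.95976 (Young).
ρ_SOR = ω* − 1 = 1.95976 − 1 = 0.95976.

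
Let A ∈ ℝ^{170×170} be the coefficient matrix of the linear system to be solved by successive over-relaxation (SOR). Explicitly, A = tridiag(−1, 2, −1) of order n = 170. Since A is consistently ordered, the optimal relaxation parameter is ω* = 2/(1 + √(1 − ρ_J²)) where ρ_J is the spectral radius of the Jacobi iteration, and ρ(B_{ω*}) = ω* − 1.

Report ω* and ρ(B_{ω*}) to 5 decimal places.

ω* = 1.96392, ρ_SOR = 0.96392

½·tridiag(1,0,1) at n=170: λ_k = cos(kπ/171); max |λ| at k=1 ⇒ ρ_J = cos(π/171) ≈ 0.99983.
root = sin(π/171) = 0.018371  (since 1−cos² = sin²).
ω* = 2 / (1 + 0.018371) = 2 / 1.018371 ≈ 1.96392.
ρ_SOR = ω* − 1 = 1.96392 − 1 = 0.96392.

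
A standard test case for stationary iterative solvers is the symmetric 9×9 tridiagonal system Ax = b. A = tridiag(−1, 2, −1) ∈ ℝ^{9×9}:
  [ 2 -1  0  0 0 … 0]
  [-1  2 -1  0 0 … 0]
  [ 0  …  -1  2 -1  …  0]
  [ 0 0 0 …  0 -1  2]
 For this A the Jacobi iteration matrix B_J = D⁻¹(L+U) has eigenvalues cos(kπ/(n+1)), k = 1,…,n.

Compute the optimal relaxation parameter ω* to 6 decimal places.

ω* = 1.527864

B_J for the 9×9 system has eigenvalues cos(kπ/10); ρ_J = cos(π/10) = 0.951057.
√(1 − cos²(π/10)) = sin(π/10) ≈ 0.3090170.
Young: ω* = 2/(1+√(1−ρ_J²)) = 2/(1+0.3090170) = 2/1.3090170 = 1.527864.
ρ_SOR = ω* − 1 = 1.527864 − 1 = 0.527864.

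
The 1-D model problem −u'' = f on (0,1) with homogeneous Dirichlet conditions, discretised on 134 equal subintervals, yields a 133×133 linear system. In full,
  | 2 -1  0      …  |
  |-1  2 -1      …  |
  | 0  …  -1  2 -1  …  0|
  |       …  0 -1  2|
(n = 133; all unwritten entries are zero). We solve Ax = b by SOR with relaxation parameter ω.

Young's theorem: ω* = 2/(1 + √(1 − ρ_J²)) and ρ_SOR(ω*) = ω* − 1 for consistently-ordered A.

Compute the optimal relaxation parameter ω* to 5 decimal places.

spectrum of D⁻¹(L+U) = {cos(kπ/134) : 1≤k≤133}; ρ_J = cos(π/134) = 0.99973.
√(1−ρ_J²) simplifies to sin(π/134) = 0.023443.
Young: ω* = 2/(1+√(1−ρ_J²)) = 2/(1+0.023443) = 2/1.023443 = 1.95419.
[ρ_SOR] ω* − 1 = 0.95419.

ω* = 1.95419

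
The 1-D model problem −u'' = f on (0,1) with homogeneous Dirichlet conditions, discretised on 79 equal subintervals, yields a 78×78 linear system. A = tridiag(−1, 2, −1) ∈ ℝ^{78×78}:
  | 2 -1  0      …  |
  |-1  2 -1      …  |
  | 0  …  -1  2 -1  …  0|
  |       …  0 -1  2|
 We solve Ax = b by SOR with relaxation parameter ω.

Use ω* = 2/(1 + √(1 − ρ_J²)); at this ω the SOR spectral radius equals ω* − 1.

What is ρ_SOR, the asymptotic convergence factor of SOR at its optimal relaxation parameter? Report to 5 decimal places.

B_J for the 78×78 system has eigenvalues cos(kπ/79); ρ_J = cos(π/79) = 0.99921.
√(1 − cos²(π/79)) = sin(π/79) ≈ 0.039757.
ω* = 2/(1 + 0.039757) = 2/1.039757 = 1.92353.
At ω = 1.92353 every |λ(B_ω)| = ω−1, so ρ_SOR = 0.92353.

ρ_SOR = 0.92353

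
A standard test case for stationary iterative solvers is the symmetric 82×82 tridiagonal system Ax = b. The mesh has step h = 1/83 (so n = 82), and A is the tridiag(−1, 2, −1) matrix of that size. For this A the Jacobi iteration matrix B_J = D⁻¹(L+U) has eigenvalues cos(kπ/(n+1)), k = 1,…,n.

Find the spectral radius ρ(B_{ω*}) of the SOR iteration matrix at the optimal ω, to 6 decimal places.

ρ_J = max_k |cos(kπ/83)| = cos(π/83) = 0.999284
√(1 − cos²(π/83)) = sin(π/83) ≈ 0.0378415.
[ω*] 2 ÷ (1 + 0.0378415) = 2 ÷ 1.0378415 = 1.927077.
At ω = 1.927077 every |λ(B_ω)| = ω−1, so ρ_SOR = 0.927077.

ρ_SOR = 0.927077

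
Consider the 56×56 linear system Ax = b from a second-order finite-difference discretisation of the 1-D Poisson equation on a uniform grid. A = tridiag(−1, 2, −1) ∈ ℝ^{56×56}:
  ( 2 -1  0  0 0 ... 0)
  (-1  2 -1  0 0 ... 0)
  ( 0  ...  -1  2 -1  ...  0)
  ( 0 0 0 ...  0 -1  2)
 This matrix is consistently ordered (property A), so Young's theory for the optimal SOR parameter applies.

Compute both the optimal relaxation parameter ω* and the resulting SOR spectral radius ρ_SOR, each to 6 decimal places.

ω* = 1.895577, ρ_SOR = 0.895577

With n=56, ρ(Jacobi) = cos(π/57) = 0.998482.
√(1−ρ_J²) simplifies to sin(π/57) = 0.0550878.
[ω*] 2 ÷ (1 + 0.0550878) = 2 ÷ 1.0550878 = 1.895577.
[ρ_SOR] ω* − 1 = 0.895577.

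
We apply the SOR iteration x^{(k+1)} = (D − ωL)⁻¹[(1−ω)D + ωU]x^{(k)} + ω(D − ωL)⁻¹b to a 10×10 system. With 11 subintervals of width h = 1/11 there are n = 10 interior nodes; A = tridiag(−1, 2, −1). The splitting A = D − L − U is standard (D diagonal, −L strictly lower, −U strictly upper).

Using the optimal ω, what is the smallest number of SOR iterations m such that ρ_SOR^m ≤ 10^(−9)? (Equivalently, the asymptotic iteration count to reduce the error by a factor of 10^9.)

m = 36

ρ_J = max_k |cos(kπ/11)| = cos(π/11) = 0.9594930
√(1−ρ_J²) = |sin(π/11)| = 0.2817326
ω* = 2/(1 + 0.2817326) = 2/1.2817326 = 1.5603879.
Hence ρ(B_{ω*}) = 1.5603879 − 1 = 0.5603879.
9·ln10 = 20.7233; −ln(0.5603879) = 0.579126; m = ⌈20.7233/0.579126⌉ = ⌈35.784⌉ = 36.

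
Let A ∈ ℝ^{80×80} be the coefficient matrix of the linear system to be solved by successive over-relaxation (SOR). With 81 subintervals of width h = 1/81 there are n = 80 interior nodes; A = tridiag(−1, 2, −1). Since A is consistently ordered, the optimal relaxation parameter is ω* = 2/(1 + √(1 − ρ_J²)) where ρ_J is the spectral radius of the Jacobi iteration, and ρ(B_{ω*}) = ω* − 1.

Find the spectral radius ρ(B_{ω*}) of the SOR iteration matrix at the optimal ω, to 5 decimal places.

ρ_SOR = 0.92534

B_J for the 80×80 system has eigenvalues cos(kπ/81); ρ_J = cos(π/81) = 0.99925.
√(1 − cos²(π/81)) = sin(π/81) ≈ 0.038775.
ω* = 2/(1 + 0.038775) = 2/1.038775 = 1.92534.
ρ_SOR = ω* − 1 = 1.92534 − 1 = 0.92534.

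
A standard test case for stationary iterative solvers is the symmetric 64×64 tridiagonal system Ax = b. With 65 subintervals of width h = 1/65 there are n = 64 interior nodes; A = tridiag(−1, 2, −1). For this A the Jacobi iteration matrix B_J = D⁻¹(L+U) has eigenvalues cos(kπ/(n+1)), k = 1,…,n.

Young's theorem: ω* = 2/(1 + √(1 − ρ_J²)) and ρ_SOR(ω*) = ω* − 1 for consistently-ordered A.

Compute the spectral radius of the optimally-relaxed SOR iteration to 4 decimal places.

n=64: λ(B_J) = 1 − λ(A)/2 = cos(kπ/65); k=1 gives ρ_J = 0.9988.
1 − cos²(π/65) = sin²(π/65) ⇒ √(1−ρ_J²) = sin(π/65) = 0.04831.
ω* = 2/(1+0.04831) = 1.9078
and ρ(B_{ω*}) = 1.9078 − 1 = 0.9078.

ρ_SOR = 0.9078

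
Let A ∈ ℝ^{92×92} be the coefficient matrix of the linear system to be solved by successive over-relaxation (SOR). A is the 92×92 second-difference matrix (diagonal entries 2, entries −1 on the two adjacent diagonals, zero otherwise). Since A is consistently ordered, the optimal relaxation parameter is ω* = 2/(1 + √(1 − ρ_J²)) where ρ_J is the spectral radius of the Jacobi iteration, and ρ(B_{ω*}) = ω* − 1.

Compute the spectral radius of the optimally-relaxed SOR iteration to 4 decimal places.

[ρ_J] n=92: ρ(B_J) = cos(π/(n+1)) = cos(π/93) = 0.9994.
1 − cos²(π/93) = sin²(π/93) ⇒ √(1−ρ_J²) = sin(π/93) = 0.03377.
Then 2/(1+√(1−ρ_J²)) = 2/(1+0.03377); ω* = 2/1.03377 = 1.9347.
[ρ_SOR] ω* − 1 = 0.9347.

ρ_SOR = 0.9347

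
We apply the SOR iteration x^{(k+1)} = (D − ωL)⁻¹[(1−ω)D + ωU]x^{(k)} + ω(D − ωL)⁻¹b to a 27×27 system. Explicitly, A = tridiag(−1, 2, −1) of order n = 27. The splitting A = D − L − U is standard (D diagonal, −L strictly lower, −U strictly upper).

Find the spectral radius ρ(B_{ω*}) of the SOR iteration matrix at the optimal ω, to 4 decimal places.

ρ_SOR = 0.7986

[ρ_J] n=27: ρ(B_J) = cos(π/(n+1)) = cos(π/28) = 0.9937.
1 − cos²(π/28) = sin²(π/28) ⇒ √(1−ρ_J²) = sin(π/28) = 0.11196.
Then 2/(1+√(1−ρ_J²)) = 2/(1+0.11196); ω* = 2/1.11196 = 1.7986.
[ρ_SOR] ω* − 1 = 0.7986.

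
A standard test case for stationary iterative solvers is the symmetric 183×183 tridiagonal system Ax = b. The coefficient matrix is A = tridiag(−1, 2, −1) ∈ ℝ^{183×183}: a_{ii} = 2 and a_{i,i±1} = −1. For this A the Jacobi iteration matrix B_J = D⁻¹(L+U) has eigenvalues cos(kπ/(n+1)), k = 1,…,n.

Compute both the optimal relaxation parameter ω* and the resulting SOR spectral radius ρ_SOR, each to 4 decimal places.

spectrum of D⁻¹(L+U) = {cos(kπ/184) : 1≤k≤183}; ρ_J = cos(π/184) = 0.9999.
√(1−ρ_J²) simplifies to sin(π/184) = 0.01707.
[ω*] 2 ÷ (1 + 0.01707) = 2 ÷ 1.01707 = 1.9664.
and ρ(B_{ω*}) = 1.9664 − 1 = 0.9664.

ω* = 1.9664, ρ_SOR = 0.9664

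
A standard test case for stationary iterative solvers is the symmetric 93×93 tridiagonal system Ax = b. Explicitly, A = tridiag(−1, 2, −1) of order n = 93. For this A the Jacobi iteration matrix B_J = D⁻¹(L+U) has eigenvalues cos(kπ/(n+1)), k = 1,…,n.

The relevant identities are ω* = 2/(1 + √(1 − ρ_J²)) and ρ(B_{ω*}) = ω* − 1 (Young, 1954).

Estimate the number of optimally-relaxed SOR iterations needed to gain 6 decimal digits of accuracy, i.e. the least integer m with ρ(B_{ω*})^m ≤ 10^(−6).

With n=93, ρ(Jacobi) = cos(π/94) = 0.9994416.
root = sin(π/94) = 0.0334150  (since 1−cos² = sin²).
ω* = 2 / (1 + 0.0334150) = 2 / 1.0334150 ≈ 1.9353309.
ρ_SOR = ω* − 1 ≈ 0.9353309.
ρ_SOR^m ≤ 10^(−6) ⇔ m ≥ 6·ln10/(−ln 0.9353309) = 13.8155/0.0668549 = 206.649; m = ⌈206.649⌉ = 207.

m = 207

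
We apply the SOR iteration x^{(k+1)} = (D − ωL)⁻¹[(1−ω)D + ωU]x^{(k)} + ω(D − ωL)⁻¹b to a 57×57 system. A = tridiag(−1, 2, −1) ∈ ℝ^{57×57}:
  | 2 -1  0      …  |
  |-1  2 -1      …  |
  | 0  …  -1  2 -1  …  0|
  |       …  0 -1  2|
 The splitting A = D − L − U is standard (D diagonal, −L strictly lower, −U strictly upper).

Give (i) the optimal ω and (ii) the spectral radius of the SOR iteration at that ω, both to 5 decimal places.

With n=57, ρ(Jacobi) = cos(π/58) = 0.99853.
1 − cos²(π/58) = sin²(π/58) ⇒ √(1−ρ_J²) = sin(π/58) = 0.054139.
ω* = 2/(1 + 0.054139) = 2/1.054139 = 1.89728.
and ρ(B_{ω*}) = 1.89728 − 1 = 0.89728.

ω* = 1.89728, ρ_SOR = 0.89728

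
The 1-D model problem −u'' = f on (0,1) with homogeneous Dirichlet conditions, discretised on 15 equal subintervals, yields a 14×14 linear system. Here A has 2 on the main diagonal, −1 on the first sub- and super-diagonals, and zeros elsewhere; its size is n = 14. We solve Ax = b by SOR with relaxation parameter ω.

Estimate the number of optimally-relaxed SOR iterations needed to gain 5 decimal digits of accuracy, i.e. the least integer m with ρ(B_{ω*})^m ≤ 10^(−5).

½·tridiag(1,0,1) at n=14: λ_k = cos(kπ/15); max |λ| at k=1 ⇒ ρ_J = cos(π/15) ≈ 0.9781476.
root = sin(π/15) = 0.2079117  (since 1−cos² = sin²).
ω* = 2 / (1 + 0.2079117) = 2 / 1.2079117 ≈ 1.6557502.
[ρ_SOR] ω* − 1 = 0.6557502.
For 5 digits: m = 5·ln10 / (−ln 0.6557502) = 11.5129/0.421975 = 27.283; round up → m = 28.

m = 28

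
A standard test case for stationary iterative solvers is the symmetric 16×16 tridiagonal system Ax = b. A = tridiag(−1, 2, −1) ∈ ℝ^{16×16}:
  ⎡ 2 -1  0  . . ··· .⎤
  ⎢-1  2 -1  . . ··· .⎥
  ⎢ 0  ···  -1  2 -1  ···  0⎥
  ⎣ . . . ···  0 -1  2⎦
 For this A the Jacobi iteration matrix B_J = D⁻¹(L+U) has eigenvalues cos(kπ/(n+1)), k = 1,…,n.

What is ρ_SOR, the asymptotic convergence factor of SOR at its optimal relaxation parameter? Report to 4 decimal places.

ρ_SOR = 0.6895

[ρ_J] n=16: ρ(B_J) = cos(π/(n+1)) = cos(π/17) = 0.9830.
√(1−ρ_J²) simplifies to sin(π/17) = 0.18375.
ω* = 2 / (1 + 0.18375) = 2 / 1.18375 ≈ 1.6895.
Hence ρ(B_{ω*}) = 1.6895 − 1 = 0.6895.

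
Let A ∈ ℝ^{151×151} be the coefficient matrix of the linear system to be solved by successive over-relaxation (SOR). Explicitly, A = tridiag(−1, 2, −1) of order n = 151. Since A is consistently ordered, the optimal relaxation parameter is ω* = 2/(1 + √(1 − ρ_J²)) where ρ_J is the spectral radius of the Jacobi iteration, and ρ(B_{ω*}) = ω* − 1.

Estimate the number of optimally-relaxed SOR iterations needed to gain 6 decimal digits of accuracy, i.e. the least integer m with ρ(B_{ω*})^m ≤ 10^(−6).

½·tridiag(1,0,1) at n=151: λ_k = cos(kπ/152); max |λ| at k=1 ⇒ ρ_J = cos(π/152) ≈ 0.9997864.
root = sin(π/152) = 0.0206669  (since 1−cos² = sin²).
Then 2/(1+√(1−ρ_J²)) = 2/(1+0.0206669); ω* = 2/1.0206669 = 1.9595031.
ρ(B_{ω*}) = ω*−1 = 0.9595031
ρ_SOR^m ≤ 10^(−6) ⇔ m ≥ 6·ln10/(−ln 0.9595031) = 13.8155/0.0413397 = 334.194; m = ⌈334.194⌉ = 335.

m = 335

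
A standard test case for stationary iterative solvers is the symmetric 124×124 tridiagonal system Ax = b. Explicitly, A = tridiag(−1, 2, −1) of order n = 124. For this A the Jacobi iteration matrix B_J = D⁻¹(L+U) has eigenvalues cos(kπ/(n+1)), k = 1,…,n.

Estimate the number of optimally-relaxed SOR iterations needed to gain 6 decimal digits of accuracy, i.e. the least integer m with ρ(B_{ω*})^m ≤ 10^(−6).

m = 275

ρ_J = max_k |cos(kπ/125)| = cos(π/125) = 0.9996842
1 − cos²(π/125) = sin²(π/125) ⇒ √(1−ρ_J²) = sin(π/125) = 0.0251301.
ω* = 2 / (1 + 0.0251301) = 2 / 1.0251301 ≈ 1.9509719.
ρ_SOR = ω* − 1 ≈ 0.9509719.
6·ln10 = 13.8155; −ln(0.9509719) = 0.0502708; m = ⌈13.8155/0.0502708⌉ = ⌈274.822⌉ = 275.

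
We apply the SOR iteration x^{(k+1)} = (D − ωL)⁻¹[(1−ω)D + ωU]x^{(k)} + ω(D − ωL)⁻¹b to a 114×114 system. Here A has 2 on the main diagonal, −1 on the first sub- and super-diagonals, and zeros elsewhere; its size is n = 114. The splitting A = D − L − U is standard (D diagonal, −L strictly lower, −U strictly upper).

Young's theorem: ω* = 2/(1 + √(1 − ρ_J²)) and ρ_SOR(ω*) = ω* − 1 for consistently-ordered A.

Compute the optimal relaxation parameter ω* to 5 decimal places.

spectrum of D⁻¹(L+U) = {cos(kπ/115) : 1≤k≤114}; ρ_J = cos(π/115) = 0.99963.
√(1−ρ_J²) = |sin(π/115)| = 0.027315
ω* = 2 / (1 + 0.027315) = 2 / 1.027315 ≈ 1.94682.
ρ_SOR = ω* − 1 = 1.94682 − 1 = 0.94682.

ω* = 1.94682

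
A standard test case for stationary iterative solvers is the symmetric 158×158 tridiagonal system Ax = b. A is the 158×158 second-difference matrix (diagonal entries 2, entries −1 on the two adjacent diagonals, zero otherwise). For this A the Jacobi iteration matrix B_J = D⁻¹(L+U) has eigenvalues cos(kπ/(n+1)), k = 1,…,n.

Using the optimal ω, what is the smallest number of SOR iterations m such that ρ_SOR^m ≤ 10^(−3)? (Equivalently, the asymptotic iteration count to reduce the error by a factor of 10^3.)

m = 175

n=158: λ(B_J) = 1 − λ(A)/2 = cos(kπ/159); k=1 gives ρ_J = 0.9998048.
root = sin(π/159) = 0.0197572  (since 1−cos² = sin²).
ω* = 2 / (1 + 0.0197572) = 2 / 1.0197572 ≈ 1.9612512.
ρ_SOR = ω* − 1 ≈ 0.9612512.
m ≥ 3·ln10 / (−ln 0.9612512) = 174.794; smallest integer m = 175.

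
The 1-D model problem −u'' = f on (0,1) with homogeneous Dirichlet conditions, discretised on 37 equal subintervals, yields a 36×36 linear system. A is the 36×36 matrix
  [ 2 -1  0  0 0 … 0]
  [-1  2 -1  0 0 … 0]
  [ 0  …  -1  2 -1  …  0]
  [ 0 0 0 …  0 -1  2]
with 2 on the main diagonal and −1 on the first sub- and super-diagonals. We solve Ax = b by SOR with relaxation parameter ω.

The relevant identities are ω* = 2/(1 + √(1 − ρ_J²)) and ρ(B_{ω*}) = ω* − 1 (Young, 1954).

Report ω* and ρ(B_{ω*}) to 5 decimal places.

ω* = 1.84365, ρ_SOR = 0.84365

B_J for the 36×36 system has eigenvalues cos(kπ/37); ρ_J = cos(π/37) = 0.99640.
√(1−ρ_J²) = |sin(π/37)| = 0.084806
Then 2/(1+√(1−ρ_J²)) = 2/(1+0.084806); ω* = 2/1.084806 = 1.84365.
ρ_SOR = ω* − 1 ≈ 0.84365.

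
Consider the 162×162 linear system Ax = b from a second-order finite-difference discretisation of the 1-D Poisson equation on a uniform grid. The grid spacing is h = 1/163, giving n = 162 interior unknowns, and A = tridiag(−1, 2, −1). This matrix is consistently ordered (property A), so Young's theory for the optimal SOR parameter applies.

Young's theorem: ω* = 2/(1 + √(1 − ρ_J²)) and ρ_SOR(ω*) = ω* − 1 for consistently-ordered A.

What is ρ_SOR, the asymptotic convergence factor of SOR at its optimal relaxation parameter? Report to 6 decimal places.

ρ_SOR = 0.962184

With n=162, ρ(Jacobi) = cos(π/163) = 0.999814.
√(1−ρ_J²) simplifies to sin(π/163) = 0.0192724.
ω* = 2/(1+0.0192724) = 1.962184
[ρ_SOR] ω* − 1 = 0.962184.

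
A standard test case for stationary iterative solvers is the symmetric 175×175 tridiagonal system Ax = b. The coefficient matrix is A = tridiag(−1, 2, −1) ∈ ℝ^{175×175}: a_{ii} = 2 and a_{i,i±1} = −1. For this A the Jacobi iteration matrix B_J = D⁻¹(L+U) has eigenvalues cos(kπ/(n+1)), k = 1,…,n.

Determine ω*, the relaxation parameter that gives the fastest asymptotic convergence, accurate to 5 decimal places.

With n=175, ρ(Jacobi) = cos(π/176) = 0.99984.
√(1−ρ_J²) = |sin(π/176)| = 0.017849
ω* = 2 / (1 + 0.017849) = 2 / 1.017849 ≈ 1.96493.
ρ(B_{ω*}) = ω*−1 = 0.96493

ω* = 1.96493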